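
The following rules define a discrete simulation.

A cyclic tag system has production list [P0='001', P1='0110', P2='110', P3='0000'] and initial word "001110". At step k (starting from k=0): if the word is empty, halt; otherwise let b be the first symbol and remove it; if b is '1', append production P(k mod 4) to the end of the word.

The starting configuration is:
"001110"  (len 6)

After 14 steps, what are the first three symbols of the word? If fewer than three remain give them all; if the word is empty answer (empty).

011

step 0: "001110"  (len 6)
step 1: "01110"  (len 5)
step 2: "1110"  (len 4)
step 3: "110110"  (len 6)
step 4: "101100000"  (len 9)
step 5: "01100000001"  (len 11)
step 6: "1100000001"  (len 10)
step 7: "100000001110"  (len 12)
step 8: "000000011100000"  (len 15)
step 9: "00000011100000"  (len 14)
step 10: "0000011100000"  (len 13)
step 11: "000011100000"  (len 12)
step 12: "00011100000"  (len 11)
step 13: "0011100000"  (len 10)
step 14: "011100000"  (len 9)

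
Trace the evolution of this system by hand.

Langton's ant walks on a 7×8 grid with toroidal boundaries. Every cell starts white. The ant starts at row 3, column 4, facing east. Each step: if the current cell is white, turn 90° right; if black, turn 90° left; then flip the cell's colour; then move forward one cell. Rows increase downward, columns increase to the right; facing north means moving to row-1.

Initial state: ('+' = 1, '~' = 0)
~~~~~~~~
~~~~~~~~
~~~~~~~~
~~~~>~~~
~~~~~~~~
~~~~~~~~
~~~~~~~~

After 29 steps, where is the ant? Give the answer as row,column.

2,2

t=0: ~~~~~~~~
~~~~~~~~
~~~~~~~~
~~~~>~~~
~~~~~~~~
~~~~~~~~
~~~~~~~~
t=1: ~~~~~~~~
~~~~~~~~
~~~~~~~~
~~~~+~~~
~~~~v~~~
~~~~~~~~
~~~~~~~~
t=2: ~~~~~~~~
~~~~~~~~
~~~~~~~~
~~~~+~~~
~~~<+~~~
~~~~~~~~
~~~~~~~~
t=3: ~~~~~~~~
~~~~~~~~
~~~~~~~~
~~~^+~~~
~~~++~~~
~~~~~~~~
~~~~~~~~
t=4: ~~~~~~~~
~~~~~~~~
~~~~~~~~
~~~+>~~~
~~~++~~~
~~~~~~~~
~~~~~~~~
t=5: ~~~~~~~~
~~~~~~~~
~~~~^~~~
~~~+~~~~
~~~++~~~
~~~~~~~~
~~~~~~~~
t=6: ~~~~~~~~
~~~~~~~~
~~~~+>~~
~~~+~~~~
~~~++~~~
~~~~~~~~
~~~~~~~~
t=7: ~~~~~~~~
~~~~~~~~
~~~~++~~
~~~+~v~~
~~~++~~~
~~~~~~~~
~~~~~~~~
t=8: ~~~~~~~~
~~~~~~~~
~~~~++~~
~~~+<+~~
~~~++~~~
~~~~~~~~
~~~~~~~~
t=9: ~~~~~~~~
~~~~~~~~
~~~~^+~~
~~~+++~~
~~~++~~~
~~~~~~~~
~~~~~~~~
t=10: ~~~~~~~~
~~~~~~~~
~~~<~+~~
~~~+++~~
~~~++~~~
~~~~~~~~
~~~~~~~~
t=11: ~~~~~~~~
~~~^~~~~
~~~+~+~~
~~~+++~~
~~~++~~~
~~~~~~~~
~~~~~~~~
t=12: ~~~~~~~~
~~~+>~~~
~~~+~+~~
~~~+++~~
~~~++~~~
~~~~~~~~
~~~~~~~~
t=13: ~~~~~~~~
~~~++~~~
~~~+v+~~
~~~+++~~
~~~++~~~
~~~~~~~~
~~~~~~~~
t=14: ~~~~~~~~
~~~++~~~
~~~<++~~
~~~+++~~
~~~++~~~
~~~~~~~~
~~~~~~~~
t=15: ~~~~~~~~
~~~++~~~
~~~~++~~
~~~v++~~
~~~++~~~
~~~~~~~~
~~~~~~~~
t=16: ~~~~~~~~
~~~++~~~
~~~~++~~
~~~~>+~~
~~~++~~~
~~~~~~~~
~~~~~~~~
t=17: ~~~~~~~~
~~~++~~~
~~~~^+~~
~~~~~+~~
~~~++~~~
~~~~~~~~
~~~~~~~~
t=18: ~~~~~~~~
~~~++~~~
~~~<~+~~
~~~~~+~~
~~~++~~~
~~~~~~~~
~~~~~~~~
t=19: ~~~~~~~~
~~~^+~~~
~~~+~+~~
~~~~~+~~
~~~++~~~
~~~~~~~~
~~~~~~~~
t=20: ~~~~~~~~
~~<~+~~~
~~~+~+~~
~~~~~+~~
~~~++~~~
~~~~~~~~
~~~~~~~~
t=21: ~~^~~~~~
~~+~+~~~
~~~+~+~~
~~~~~+~~
~~~++~~~
~~~~~~~~
~~~~~~~~
t=22: ~~+>~~~~
~~+~+~~~
~~~+~+~~
~~~~~+~~
~~~++~~~
~~~~~~~~
~~~~~~~~
t=23: ~~++~~~~
~~+v+~~~
~~~+~+~~
~~~~~+~~
~~~++~~~
~~~~~~~~
~~~~~~~~
t=24: ~~++~~~~
~~<++~~~
~~~+~+~~
~~~~~+~~
~~~++~~~
~~~~~~~~
~~~~~~~~
t=25: ~~++~~~~
~~~++~~~
~~v+~+~~
~~~~~+~~
~~~++~~~
~~~~~~~~
~~~~~~~~
t=26: ~~++~~~~
~~~++~~~
~<++~+~~
~~~~~+~~
~~~++~~~
~~~~~~~~
~~~~~~~~
t=27: ~~++~~~~
~^~++~~~
~+++~+~~
~~~~~+~~
~~~++~~~
~~~~~~~~
~~~~~~~~
t=28: ~~++~~~~
~+>++~~~
~+++~+~~
~~~~~+~~
~~~++~~~
~~~~~~~~
~~~~~~~~
t=29: ~~++~~~~
~++++~~~
~+v+~+~~
~~~~~+~~
~~~++~~~
~~~~~~~~
~~~~~~~~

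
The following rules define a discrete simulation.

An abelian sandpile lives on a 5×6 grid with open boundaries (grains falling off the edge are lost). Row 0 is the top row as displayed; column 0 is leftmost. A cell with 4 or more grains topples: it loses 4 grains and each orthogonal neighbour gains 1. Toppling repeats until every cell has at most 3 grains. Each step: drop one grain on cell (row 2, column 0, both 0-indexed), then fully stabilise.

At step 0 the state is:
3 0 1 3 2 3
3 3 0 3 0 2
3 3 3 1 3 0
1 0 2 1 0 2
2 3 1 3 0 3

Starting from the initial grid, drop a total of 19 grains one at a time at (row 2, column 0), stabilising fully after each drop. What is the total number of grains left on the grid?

62

k=0  3 0 1 3 2 3
3 3 0 3 0 2
3 3 3 1 3 0
1 0 2 1 0 2
2 3 1 3 0 3
k=1  0 2 1 3 2 3
2 1 2 3 0 2
2 2 0 2 3 0
2 1 3 1 0 2
2 3 1 3 0 3
k=2  0 2 1 3 2 3
2 1 2 3 0 2
3 2 0 2 3 0
2 1 3 1 0 2
2 3 1 3 0 3
k=3  0 2 1 3 2 3
3 1 2 3 0 2
0 3 0 2 3 0
3 1 3 1 0 2
2 3 1 3 0 3
k=4  0 2 1 3 2 3
3 1 2 3 0 2
1 3 0 2 3 0
3 1 3 1 0 2
2 3 1 3 0 3
k=5  0 2 1 3 2 3
3 1 2 3 0 2
2 3 0 2 3 0
3 1 3 1 0 2
2 3 1 3 0 3
k=6  0 2 1 3 2 3
3 1 2 3 0 2
3 3 0 2 3 0
3 1 3 1 0 2
2 3 1 3 0 3
k=7  1 2 1 3 2 3
0 3 2 3 0 2
3 0 1 2 3 0
0 3 3 1 0 2
3 3 1 3 0 3
k=8  1 2 1 3 2 3
1 3 2 3 0 2
0 1 1 2 3 0
1 3 3 1 0 2
3 3 1 3 0 3
k=9  1 2 1 3 2 3
1 3 2 3 0 2
1 1 1 2 3 0
1 3 3 1 0 2
3 3 1 3 0 3
k=10  1 2 1 3 2 3
1 3 2 3 0 2
2 1 1 2 3 0
1 3 3 1 0 2
3 3 1 3 0 3
k=11  1 2 1 3 2 3
1 3 2 3 0 2
3 1 1 2 3 0
1 3 3 1 0 2
3 3 1 3 0 3
k=12  1 2 1 3 2 3
2 3 2 3 0 2
0 2 1 2 3 0
2 3 3 1 0 2
3 3 1 3 0 3
k=13  1 2 1 3 2 3
2 3 2 3 0 2
1 2 1 2 3 0
2 3 3 1 0 2
3 3 1 3 0 3
k=14  1 2 1 3 2 3
2 3 2 3 0 2
2 2 1 2 3 0
2 3 3 1 0 2
3 3 1 3 0 3
k=15  1 2 1 3 2 3
2 3 2 3 0 2
3 2 1 2 3 0
2 3 3 1 0 2
3 3 1 3 0 3
k=16  1 2 1 3 2 3
3 3 2 3 0 2
0 3 1 2 3 0
3 3 3 1 0 2
3 3 1 3 0 3
k=17  1 2 1 3 2 3
3 3 2 3 0 2
1 3 1 2 3 0
3 3 3 1 0 2
3 3 1 3 0 3
k=18  1 2 1 3 2 3
3 3 2 3 0 2
2 3 1 2 3 0
3 3 3 1 0 2
3 3 1 3 0 3
k=19  1 2 1 3 2 3
3 3 2 3 0 2
3 3 1 2 3 0
3 3 3 1 0 2
3 3 1 3 0 3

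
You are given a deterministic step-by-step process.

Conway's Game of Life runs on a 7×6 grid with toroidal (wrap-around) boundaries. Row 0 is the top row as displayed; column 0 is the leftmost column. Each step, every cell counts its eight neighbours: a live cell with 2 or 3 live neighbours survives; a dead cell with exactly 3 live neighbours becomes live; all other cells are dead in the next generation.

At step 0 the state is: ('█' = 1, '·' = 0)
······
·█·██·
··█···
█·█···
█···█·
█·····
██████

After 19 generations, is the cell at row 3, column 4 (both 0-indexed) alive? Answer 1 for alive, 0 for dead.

step 0: ······
·█·██·
··█···
█·█···
█···█·
█·····
██████
step 1: ······
··██··
··█···
···█·█
█·····
··█···
██████
step 2: █····█
··██··
··█·█·
······
······
··█·█·
██████
step 3: ······
·█████
··█···
······
······
█·█·█·
··█···
step 4: ·█··█·
·████·
·██·█·
······
······
·█·█··
·█·█··
step 5: ██··█·
█···██
·█··█·
······
······
······
██·██·
step 6: ··█···
···██·
█···█·
······
······
······
█████·
step 7: ·····█
···███
···███
······
······
·███··
·███··
step 8: █····█
█··█··
···█·█
····█·
··█···
·█·█··
██·██·
step 9: ··██··
█·····
···█·█
···██·
··██··
██·██·
·█·██·
step 10: ·████·
··███·
···█·█
······
·█···█
██···█
██···█
step 11: ······
·█···█
··██··
█···█·
·█···█
··█·█·
···█··
step 12: ······
··█···
██████
██████
██·███
··███·
···█··
step 13: ······
█·█·██
······
······
······
██····
··███·
step 14: ·██···
·····█
·····█
······
······
·███··
·███··
step 15: ██·█··
█·····
······
······
··█···
·█·█··
█·····
step 16: ██···█
██····
······
······
··█···
·██···
█·····
step 17: ·····█
·█···█
······
······
·██···
·██···
··█··█
step 18: ····██
█·····
······
······
·██···
█··█··
███···
step 19: ·····█
·····█
······
······
·██···
█··█··
█████·

0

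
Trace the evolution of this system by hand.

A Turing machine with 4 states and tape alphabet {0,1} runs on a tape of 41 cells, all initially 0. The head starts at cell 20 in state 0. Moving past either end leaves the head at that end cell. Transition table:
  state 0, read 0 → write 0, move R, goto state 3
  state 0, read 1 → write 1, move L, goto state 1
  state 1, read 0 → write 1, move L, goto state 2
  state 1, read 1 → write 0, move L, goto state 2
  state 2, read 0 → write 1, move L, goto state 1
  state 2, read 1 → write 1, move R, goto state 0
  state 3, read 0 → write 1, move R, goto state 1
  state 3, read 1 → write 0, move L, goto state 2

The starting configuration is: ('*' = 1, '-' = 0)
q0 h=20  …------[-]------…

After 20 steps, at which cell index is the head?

step 0: q0 h=20  …------[-]------…
step 1: q3 h=21  …------[-]------…
step 2: q1 h=22  …-----*[-]------…
step 3: q2 h=21  …------[*]*-----…
step 4: q0 h=22  …-----*[*]------…
step 5: q1 h=21  …------[*]*-----…
step 6: q2 h=20  …------[-]-*----…
step 7: q1 h=19  …------[-]*-*---…
step 8: q2 h=18  …------[-]**-*--…
step 9: q1 h=17  …------[-]***-*-…
step 10: q2 h=16  …------[-]****-*…
step 11: q1 h=15  …------[-]*****-…
step 12: q2 h=14  …------[-]******…
step 13: q1 h=13  …------[-]******…
step 14: q2 h=12  …------[-]******…
step 15: q1 h=11  …------[-]******…
step 16: q2 h=10  …------[-]******…
step 17: q1 h= 9  …------[-]******…
step 18: q2 h= 8  …------[-]******…
step 19: q1 h= 7  …------[-]******…
step 20: q2 h= 6  |------[-]******…

6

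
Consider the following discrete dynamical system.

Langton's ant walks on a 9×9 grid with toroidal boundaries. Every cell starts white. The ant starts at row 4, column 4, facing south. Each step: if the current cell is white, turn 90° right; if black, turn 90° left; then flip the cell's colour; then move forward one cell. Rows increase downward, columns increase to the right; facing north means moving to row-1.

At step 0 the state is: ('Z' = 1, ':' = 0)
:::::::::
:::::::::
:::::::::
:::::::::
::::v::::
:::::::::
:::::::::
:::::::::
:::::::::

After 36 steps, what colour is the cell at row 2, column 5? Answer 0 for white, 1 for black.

1

0) :::::::::
:::::::::
:::::::::
:::::::::
::::v::::
:::::::::
:::::::::
:::::::::
:::::::::
1) :::::::::
:::::::::
:::::::::
:::::::::
:::<Z::::
:::::::::
:::::::::
:::::::::
:::::::::
2) :::::::::
:::::::::
:::::::::
:::^:::::
:::ZZ::::
:::::::::
:::::::::
:::::::::
:::::::::
3) :::::::::
:::::::::
:::::::::
:::Z>::::
:::ZZ::::
:::::::::
:::::::::
:::::::::
:::::::::
4) :::::::::
:::::::::
:::::::::
:::ZZ::::
:::Zv::::
:::::::::
:::::::::
:::::::::
:::::::::
5) :::::::::
:::::::::
:::::::::
:::ZZ::::
:::Z:>:::
:::::::::
:::::::::
:::::::::
:::::::::
6) :::::::::
:::::::::
:::::::::
:::ZZ::::
:::Z:Z:::
:::::v:::
:::::::::
:::::::::
:::::::::
7) :::::::::
:::::::::
:::::::::
:::ZZ::::
:::Z:Z:::
::::<Z:::
:::::::::
:::::::::
:::::::::
8) :::::::::
:::::::::
:::::::::
:::ZZ::::
:::Z^Z:::
::::ZZ:::
:::::::::
:::::::::
:::::::::
9) :::::::::
:::::::::
:::::::::
:::ZZ::::
:::ZZ>:::
::::ZZ:::
:::::::::
:::::::::
:::::::::
10) :::::::::
:::::::::
:::::::::
:::ZZ^:::
:::ZZ::::
::::ZZ:::
:::::::::
:::::::::
:::::::::
11) :::::::::
:::::::::
:::::::::
:::ZZZ>::
:::ZZ::::
::::ZZ:::
:::::::::
:::::::::
:::::::::
12) :::::::::
:::::::::
:::::::::
:::ZZZZ::
:::ZZ:v::
::::ZZ:::
:::::::::
:::::::::
:::::::::
13) :::::::::
:::::::::
:::::::::
:::ZZZZ::
:::ZZ<Z::
::::ZZ:::
:::::::::
:::::::::
:::::::::
14) :::::::::
:::::::::
:::::::::
:::ZZ^Z::
:::ZZZZ::
::::ZZ:::
:::::::::
:::::::::
:::::::::
15) :::::::::
:::::::::
:::::::::
:::Z<:Z::
:::ZZZZ::
::::ZZ:::
:::::::::
:::::::::
:::::::::
16) :::::::::
:::::::::
:::::::::
:::Z::Z::
:::ZvZZ::
::::ZZ:::
:::::::::
:::::::::
:::::::::
17) :::::::::
:::::::::
:::::::::
:::Z::Z::
:::Z:>Z::
::::ZZ:::
:::::::::
:::::::::
:::::::::
18) :::::::::
:::::::::
:::::::::
:::Z:^Z::
:::Z::Z::
::::ZZ:::
:::::::::
:::::::::
:::::::::
19) :::::::::
:::::::::
:::::::::
:::Z:Z>::
:::Z::Z::
::::ZZ:::
:::::::::
:::::::::
:::::::::
20) :::::::::
:::::::::
::::::^::
:::Z:Z:::
:::Z::Z::
::::ZZ:::
:::::::::
:::::::::
:::::::::
21) :::::::::
:::::::::
::::::Z>:
:::Z:Z:::
:::Z::Z::
::::ZZ:::
:::::::::
:::::::::
:::::::::
22) :::::::::
:::::::::
::::::ZZ:
:::Z:Z:v:
:::Z::Z::
::::ZZ:::
:::::::::
:::::::::
:::::::::
23) :::::::::
:::::::::
::::::ZZ:
:::Z:Z<Z:
:::Z::Z::
::::ZZ:::
:::::::::
:::::::::
:::::::::
24) :::::::::
:::::::::
::::::^Z:
:::Z:ZZZ:
:::Z::Z::
::::ZZ:::
:::::::::
:::::::::
:::::::::
25) :::::::::
:::::::::
:::::<:Z:
:::Z:ZZZ:
:::Z::Z::
::::ZZ:::
:::::::::
:::::::::
:::::::::
26) :::::::::
:::::^:::
:::::Z:Z:
:::Z:ZZZ:
:::Z::Z::
::::ZZ:::
:::::::::
:::::::::
:::::::::
27) :::::::::
:::::Z>::
:::::Z:Z:
:::Z:ZZZ:
:::Z::Z::
::::ZZ:::
:::::::::
:::::::::
:::::::::
28) :::::::::
:::::ZZ::
:::::ZvZ:
:::Z:ZZZ:
:::Z::Z::
::::ZZ:::
:::::::::
:::::::::
:::::::::
29) :::::::::
:::::ZZ::
:::::<ZZ:
:::Z:ZZZ:
:::Z::Z::
::::ZZ:::
:::::::::
:::::::::
:::::::::
30) :::::::::
:::::ZZ::
::::::ZZ:
:::Z:vZZ:
:::Z::Z::
::::ZZ:::
:::::::::
:::::::::
:::::::::
31) :::::::::
:::::ZZ::
::::::ZZ:
:::Z::>Z:
:::Z::Z::
::::ZZ:::
:::::::::
:::::::::
:::::::::
32) :::::::::
:::::ZZ::
::::::^Z:
:::Z:::Z:
:::Z::Z::
::::ZZ:::
:::::::::
:::::::::
:::::::::
33) :::::::::
:::::ZZ::
:::::<:Z:
:::Z:::Z:
:::Z::Z::
::::ZZ:::
:::::::::
:::::::::
:::::::::
34) :::::::::
:::::^Z::
:::::Z:Z:
:::Z:::Z:
:::Z::Z::
::::ZZ:::
:::::::::
:::::::::
:::::::::
35) :::::::::
::::<:Z::
:::::Z:Z:
:::Z:::Z:
:::Z::Z::
::::ZZ:::
:::::::::
:::::::::
:::::::::
36) ::::^::::
::::Z:Z::
:::::Z:Z:
:::Z:::Z:
:::Z::Z::
::::ZZ:::
:::::::::
:::::::::
:::::::::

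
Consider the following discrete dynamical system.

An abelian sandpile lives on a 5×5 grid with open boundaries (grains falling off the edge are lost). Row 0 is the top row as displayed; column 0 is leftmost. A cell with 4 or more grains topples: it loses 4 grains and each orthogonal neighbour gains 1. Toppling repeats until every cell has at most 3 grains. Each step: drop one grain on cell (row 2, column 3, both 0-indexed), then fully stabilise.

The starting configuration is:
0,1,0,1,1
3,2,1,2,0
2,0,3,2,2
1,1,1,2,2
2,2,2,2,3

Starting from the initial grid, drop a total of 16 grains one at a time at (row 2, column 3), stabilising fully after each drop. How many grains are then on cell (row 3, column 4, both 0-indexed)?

[0] 0,1,0,1,1
3,2,1,2,0
2,0,3,2,2
1,1,1,2,2
2,2,2,2,3
[1] 0,1,0,1,1
3,2,1,2,0
2,0,3,3,2
1,1,1,2,2
2,2,2,2,3
[2] 0,1,0,1,1
3,2,2,3,0
2,1,0,1,3
1,1,2,3,2
2,2,2,2,3
[3] 0,1,0,1,1
3,2,2,3,0
2,1,0,2,3
1,1,2,3,2
2,2,2,2,3
[4] 0,1,0,1,1
3,2,2,3,0
2,1,0,3,3
1,1,2,3,2
2,2,2,2,3
[5] 0,1,0,2,1
3,2,3,0,2
2,1,1,3,1
1,1,3,2,1
2,2,3,0,1
[6] 0,1,0,2,1
3,2,3,1,2
2,1,2,0,2
1,1,3,3,1
2,2,3,0,1
[7] 0,1,0,2,1
3,2,3,1,2
2,1,2,1,2
1,1,3,3,1
2,2,3,0,1
[8] 0,1,0,2,1
3,2,3,1,2
2,1,2,2,2
1,1,3,3,1
2,2,3,0,1
[9] 0,1,0,2,1
3,2,3,1,2
2,1,2,3,2
1,1,3,3,1
2,2,3,0,1
[10] 0,1,1,2,1
3,3,0,3,2
2,2,1,2,3
1,2,2,1,2
2,3,0,2,1
[11] 0,1,1,2,1
3,3,0,3,2
2,2,1,3,3
1,2,2,1,2
2,3,0,2,1
[12] 0,1,1,3,2
3,3,1,1,0
2,2,2,2,1
1,2,2,2,3
2,3,0,2,1
[13] 0,1,1,3,2
3,3,1,1,0
2,2,2,3,1
1,2,2,2,3
2,3,0,2,1
[14] 0,1,1,3,2
3,3,1,2,0
2,2,3,0,2
1,2,2,3,3
2,3,0,2,1
[15] 0,1,1,3,2
3,3,1,2,0
2,2,3,1,2
1,2,2,3,3
2,3,0,2,1
[16] 0,1,1,3,2
3,3,1,2,0
2,2,3,2,2
1,2,2,3,3
2,3,0,2,1

3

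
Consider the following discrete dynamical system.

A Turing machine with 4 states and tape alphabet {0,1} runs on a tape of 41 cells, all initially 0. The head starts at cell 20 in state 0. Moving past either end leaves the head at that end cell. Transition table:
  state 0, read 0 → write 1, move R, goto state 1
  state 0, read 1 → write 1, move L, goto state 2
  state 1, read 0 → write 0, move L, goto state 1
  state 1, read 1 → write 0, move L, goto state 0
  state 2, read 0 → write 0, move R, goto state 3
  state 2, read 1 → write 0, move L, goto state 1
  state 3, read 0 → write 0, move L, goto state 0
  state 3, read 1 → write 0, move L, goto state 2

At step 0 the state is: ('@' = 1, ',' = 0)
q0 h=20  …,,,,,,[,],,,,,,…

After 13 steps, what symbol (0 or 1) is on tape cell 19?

k=0  q0 h=20  …,,,,,,[,],,,,,,…
k=1  q1 h=21  …,,,,,@[,],,,,,,…
k=2  q1 h=20  …,,,,,,[@],,,,,,…
k=3  q0 h=19  …,,,,,,[,],,,,,,…
k=4  q1 h=20  …,,,,,@[,],,,,,,…
k=5  q1 h=19  …,,,,,,[@],,,,,,…
k=6  q0 h=18  …,,,,,,[,],,,,,,…
k=7  q1 h=19  …,,,,,@[,],,,,,,…
k=8  q1 h=18  …,,,,,,[@],,,,,,…
k=9  q0 h=17  …,,,,,,[,],,,,,,…
k=10  q1 h=18  …,,,,,@[,],,,,,,…
k=11  q1 h=17  …,,,,,,[@],,,,,,…
k=12  q0 h=16  …,,,,,,[,],,,,,,…
k=13  q1 h=17  …,,,,,@[,],,,,,,…

0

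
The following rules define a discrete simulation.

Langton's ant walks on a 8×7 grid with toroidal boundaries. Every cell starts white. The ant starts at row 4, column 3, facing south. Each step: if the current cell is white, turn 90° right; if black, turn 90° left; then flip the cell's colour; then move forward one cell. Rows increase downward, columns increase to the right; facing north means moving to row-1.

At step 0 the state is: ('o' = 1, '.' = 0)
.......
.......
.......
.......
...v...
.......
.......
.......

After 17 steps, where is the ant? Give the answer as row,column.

k=0  .......
.......
.......
.......
...v...
.......
.......
.......
k=1  .......
.......
.......
.......
..<o...
.......
.......
.......
k=2  .......
.......
.......
..^....
..oo...
.......
.......
.......
k=3  .......
.......
.......
..o>...
..oo...
.......
.......
.......
k=4  .......
.......
.......
..oo...
..ov...
.......
.......
.......
k=5  .......
.......
.......
..oo...
..o.>..
.......
.......
.......
k=6  .......
.......
.......
..oo...
..o.o..
....v..
.......
.......
k=7  .......
.......
.......
..oo...
..o.o..
...<o..
.......
.......
k=8  .......
.......
.......
..oo...
..o^o..
...oo..
.......
.......
k=9  .......
.......
.......
..oo...
..oo>..
...oo..
.......
.......
k=10  .......
.......
.......
..oo^..
..oo...
...oo..
.......
.......
k=11  .......
.......
.......
..ooo>.
..oo...
...oo..
.......
.......
k=12  .......
.......
.......
..oooo.
..oo.v.
...oo..
.......
.......
k=13  .......
.......
.......
..oooo.
..oo<o.
...oo..
.......
.......
k=14  .......
.......
.......
..oo^o.
..oooo.
...oo..
.......
.......
k=15  .......
.......
.......
..o<.o.
..oooo.
...oo..
.......
.......
k=16  .......
.......
.......
..o..o.
..ovoo.
...oo..
.......
.......
k=17  .......
.......
.......
..o..o.
..o.>o.
...oo..
.......
.......

4,4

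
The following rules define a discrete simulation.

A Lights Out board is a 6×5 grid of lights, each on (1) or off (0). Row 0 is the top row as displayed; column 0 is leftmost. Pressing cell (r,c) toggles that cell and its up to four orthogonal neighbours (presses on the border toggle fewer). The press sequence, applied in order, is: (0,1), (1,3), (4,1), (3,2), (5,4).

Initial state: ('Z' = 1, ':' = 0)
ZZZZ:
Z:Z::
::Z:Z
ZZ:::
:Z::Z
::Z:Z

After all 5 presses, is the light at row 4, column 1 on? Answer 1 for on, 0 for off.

t=0: ZZZZ:
Z:Z::
::Z:Z
ZZ:::
:Z::Z
::Z:Z
t=1: :::Z:
ZZZ::
::Z:Z
ZZ:::
:Z::Z
::Z:Z
t=2: :::::
ZZ:ZZ
::ZZZ
ZZ:::
:Z::Z
::Z:Z
t=3: :::::
ZZ:ZZ
::ZZZ
Z::::
Z:Z:Z
:ZZ:Z
t=4: :::::
ZZ:ZZ
:::ZZ
ZZZZ:
Z:::Z
:ZZ:Z
t=5: :::::
ZZ:ZZ
:::ZZ
ZZZZ:
Z::::
:ZZZ:

0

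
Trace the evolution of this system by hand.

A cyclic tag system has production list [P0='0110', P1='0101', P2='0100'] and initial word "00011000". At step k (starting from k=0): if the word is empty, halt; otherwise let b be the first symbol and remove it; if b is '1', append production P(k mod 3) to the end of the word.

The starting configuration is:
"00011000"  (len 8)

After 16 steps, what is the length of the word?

16

t=0: "00011000"  (len 8)
t=1: "0011000"  (len 7)
t=2: "011000"  (len 6)
t=3: "11000"  (len 5)
t=4: "10000110"  (len 8)
t=5: "00001100101"  (len 11)
t=6: "0001100101"  (len 10)
t=7: "001100101"  (len 9)
t=8: "01100101"  (len 8)
t=9: "1100101"  (len 7)
t=10: "1001010110"  (len 10)
t=11: "0010101100101"  (len 13)
t=12: "010101100101"  (len 12)
t=13: "10101100101"  (len 11)
t=14: "01011001010101"  (len 14)
t=15: "1011001010101"  (len 13)
t=16: "0110010101010110"  (len 16)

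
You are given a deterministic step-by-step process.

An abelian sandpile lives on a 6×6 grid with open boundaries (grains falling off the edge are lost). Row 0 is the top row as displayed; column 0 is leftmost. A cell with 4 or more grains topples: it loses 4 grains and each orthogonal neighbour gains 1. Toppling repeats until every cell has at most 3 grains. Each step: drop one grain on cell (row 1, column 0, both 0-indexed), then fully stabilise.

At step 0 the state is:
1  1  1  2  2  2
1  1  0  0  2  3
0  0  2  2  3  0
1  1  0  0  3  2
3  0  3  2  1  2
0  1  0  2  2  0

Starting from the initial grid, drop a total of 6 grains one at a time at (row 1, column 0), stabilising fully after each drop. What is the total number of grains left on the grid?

51

[0] 1  1  1  2  2  2
1  1  0  0  2  3
0  0  2  2  3  0
1  1  0  0  3  2
3  0  3  2  1  2
0  1  0  2  2  0
[1] 1  1  1  2  2  2
2  1  0  0  2  3
0  0  2  2  3  0
1  1  0  0  3  2
3  0  3  2  1  2
0  1  0  2  2  0
[2] 1  1  1  2  2  2
3  1  0  0  2  3
0  0  2  2  3  0
1  1  0  0  3  2
3  0  3  2  1  2
0  1  0  2  2  0
[3] 2  1  1  2  2  2
0  2  0  0  2  3
1  0  2  2  3  0
1  1  0  0  3  2
3  0  3  2  1  2
0  1  0  2  2  0
[4] 2  1  1  2  2  2
1  2  0  0  2  3
1  0  2  2  3  0
1  1  0  0  3  2
3  0  3  2  1  2
0  1  0  2  2  0
[5] 2  1  1  2  2  2
2  2  0  0  2  3
1  0  2  2  3  0
1  1  0  0  3  2
3  0  3  2  1  2
0  1  0  2  2  0
[6] 2  1  1  2  2  2
3  2  0  0  2  3
1  0  2  2  3  0
1  1  0  0  3  2
3  0  3  2  1  2
0  1  0  2  2  0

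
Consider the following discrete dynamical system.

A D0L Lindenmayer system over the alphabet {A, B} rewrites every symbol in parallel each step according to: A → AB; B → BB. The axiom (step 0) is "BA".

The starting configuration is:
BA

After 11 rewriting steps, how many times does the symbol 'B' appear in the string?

k=0  BA
k=1  BBAB
k=2  BBBBABBB
k=3  BBBBBBBBABBBBBBB
k=4  BBBBBBBBBBBBBBBBABBBBBBBBBBBBBBB
k=5  BBBBBBBBBBBBBBBBBBBBBBBBBBBBBBBBABBBBBBBBBBBBBBBBBBBBBBBBBBBBBBB
k=6  BBBBBBBBBBBBBBBBBBBBBBBBBBBBBBBBBBBBBBBBBBBBBBBBBBBBBBBBBB…BBBBBBBBBBBBBBBBBBBBBBBBBBBBBBBBBBBBBBBBBBBBBBBBBBBBBBBBBB  (len 128)
k=7  BBBBBBBBBBBBBBBBBBBBBBBBBBBBBBBBBBBBBBBBBBBBBBBBBBBBBBBBBB…BBBBBBBBBBBBBBBBBBBBBBBBBBBBBBBBBBBBBBBBBBBBBBBBBBBBBBBBBB  (len 256)
k=8  BBBBBBBBBBBBBBBBBBBBBBBBBBBBBBBBBBBBBBBBBBBBBBBBBBBBBBBBBB…BBBBBBBBBBBBBBBBBBBBBBBBBBBBBBBBBBBBBBBBBBBBBBBBBBBBBBBBBB  (len 512)
k=9  BBBBBBBBBBBBBBBBBBBBBBBBBBBBBBBBBBBBBBBBBBBBBBBBBBBBBBBBBB…BBBBBBBBBBBBBBBBBBBBBBBBBBBBBBBBBBBBBBBBBBBBBBBBBBBBBBBBBB  (len 1024)
k=10  BBBBBBBBBBBBBBBBBBBBBBBBBBBBBBBBBBBBBBBBBBBBBBBBBBBBBBBBBB…BBBBBBBBBBBBBBBBBBBBBBBBBBBBBBBBBBBBBBBBBBBBBBBBBBBBBBBBBB  (len 2048)
k=11  BBBBBBBBBBBBBBBBBBBBBBBBBBBBBBBBBBBBBBBBBBBBBBBBBBBBBBBBBB…BBBBBBBBBBBBBBBBBBBBBBBBBBBBBBBBBBBBBBBBBBBBBBBBBBBBBBBBBB  (len 4096)

4095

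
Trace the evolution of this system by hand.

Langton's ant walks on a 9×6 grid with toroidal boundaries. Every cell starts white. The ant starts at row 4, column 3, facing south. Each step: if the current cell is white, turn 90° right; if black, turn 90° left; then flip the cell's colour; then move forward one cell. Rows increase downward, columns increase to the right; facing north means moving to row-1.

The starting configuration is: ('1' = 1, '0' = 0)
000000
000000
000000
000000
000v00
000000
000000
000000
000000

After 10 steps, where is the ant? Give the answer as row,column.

3,4

k=0  000000
000000
000000
000000
000v00
000000
000000
000000
000000
k=1  000000
000000
000000
000000
00<100
000000
000000
000000
000000
k=2  000000
000000
000000
00^000
001100
000000
000000
000000
000000
k=3  000000
000000
000000
001>00
001100
000000
000000
000000
000000
k=4  000000
000000
000000
001100
001v00
000000
000000
000000
000000
k=5  000000
000000
000000
001100
0010>0
000000
000000
000000
000000
k=6  000000
000000
000000
001100
001010
0000v0
000000
000000
000000
k=7  000000
000000
000000
001100
001010
000<10
000000
000000
000000
k=8  000000
000000
000000
001100
001^10
000110
000000
000000
000000
k=9  000000
000000
000000
001100
0011>0
000110
000000
000000
000000
k=10  000000
000000
000000
0011^0
001100
000110
000000
000000
000000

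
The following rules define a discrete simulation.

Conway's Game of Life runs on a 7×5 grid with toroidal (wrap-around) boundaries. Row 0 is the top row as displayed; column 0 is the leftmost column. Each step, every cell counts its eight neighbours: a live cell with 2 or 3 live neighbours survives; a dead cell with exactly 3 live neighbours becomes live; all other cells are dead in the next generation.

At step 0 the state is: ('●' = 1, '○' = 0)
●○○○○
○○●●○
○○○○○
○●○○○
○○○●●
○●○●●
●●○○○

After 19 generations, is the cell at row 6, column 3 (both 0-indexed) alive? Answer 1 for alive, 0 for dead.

1

[0] ●○○○○
○○●●○
○○○○○
○●○○○
○○○●●
○●○●●
●●○○○
[1] ●○●○●
○○○○○
○○●○○
○○○○○
○○○●●
○●○●○
○●●○○
[2] ●○●●○
○●○●○
○○○○○
○○○●○
○○●●●
●●○●●
○○○○●
[3] ●●●●○
○●○●●
○○●○○
○○●●●
○●○○○
○●○○○
○○○○○
[4] ●●○●○
○○○○●
●●○○○
○●●●○
●●○●○
○○○○○
●○○○○
[5] ●●○○○
○○●○●
●●○●●
○○○●○
●●○●●
●●○○●
●●○○●
[6] ○○●●○
○○●○○
●●○○○
○○○○○
○●○●○
○○○○○
○○●○○
[7] ○●●●○
○○●●○
○●○○○
●●●○○
○○○○○
○○●○○
○○●●○
[8] ○●○○●
○○○●○
●○○●○
●●●○○
○○●○○
○○●●○
○○○○○
[9] ○○○○○
●○●●○
●○○●○
●○●●●
○○○○○
○○●●○
○○●●○
[10] ○●○○●
○●●●○
●○○○○
●●●●○
○●○○○
○○●●○
○○●●○
[11] ●●○○●
○●●●●
●○○○○
●○●○●
●○○○●
○●○●○
○●○○●
[12] ○○○○○
○○●●○
○○○○○
○○○●○
○○●○○
○●●●○
○●○●●
[13] ○○○○●
○○○○○
○○●●○
○○○○○
○●○○○
●●○○●
●●○●●
[14] ○○○●●
○○○●○
○○○○○
○○●○○
○●○○○
○○○●○
○●●●○
[15] ○○○○●
○○○●●
○○○○○
○○○○○
○○●○○
○●○●○
○○○○○
[16] ○○○●●
○○○●●
○○○○○
○○○○○
○○●○○
○○●○○
○○○○○
[17] ○○○●●
○○○●●
○○○○○
○○○○○
○○○○○
○○○○○
○○○●○
[18] ○○●○○
○○○●●
○○○○○
○○○○○
○○○○○
○○○○○
○○○●●
[19] ○○●○○
○○○●○
○○○○○
○○○○○
○○○○○
○○○○○
○○○●○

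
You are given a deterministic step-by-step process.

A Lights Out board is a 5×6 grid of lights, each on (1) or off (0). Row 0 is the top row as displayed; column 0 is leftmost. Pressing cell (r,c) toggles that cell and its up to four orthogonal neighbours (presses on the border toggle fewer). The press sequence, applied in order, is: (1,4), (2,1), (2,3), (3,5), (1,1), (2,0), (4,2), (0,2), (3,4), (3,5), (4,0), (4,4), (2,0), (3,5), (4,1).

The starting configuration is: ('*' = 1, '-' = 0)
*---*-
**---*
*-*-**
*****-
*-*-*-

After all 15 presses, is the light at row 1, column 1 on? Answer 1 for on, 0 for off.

1

0) *---*-
**---*
*-*-**
*****-
*-*-*-
1) *-----
**-**-
*-*--*
*****-
*-*-*-
2) *-----
*--**-
-*---*
*-***-
*-*-*-
3) *-----
*---*-
-*****
*-*-*-
*-*-*-
4) *-----
*---*-
-****-
*-*--*
*-*-**
5) **----
-**-*-
--***-
*-*--*
*-*-**
6) **----
***-*-
*****-
--*--*
*-*-**
7) **----
***-*-
*****-
-----*
**-***
8) *-**--
**--*-
*****-
-----*
**-***
9) *-**--
**--*-
****--
---**-
**-*-*
10) *-**--
**--*-
****-*
---*-*
**-*--
11) *-**--
**--*-
****-*
*--*-*
---*--
12) *-**--
**--*-
****-*
*--***
----**
13) *-**--
-*--*-
--**-*
---***
----**
14) *-**--
-*--*-
--**--
---*--
----*-
15) *-**--
-*--*-
--**--
-*-*--
***-*-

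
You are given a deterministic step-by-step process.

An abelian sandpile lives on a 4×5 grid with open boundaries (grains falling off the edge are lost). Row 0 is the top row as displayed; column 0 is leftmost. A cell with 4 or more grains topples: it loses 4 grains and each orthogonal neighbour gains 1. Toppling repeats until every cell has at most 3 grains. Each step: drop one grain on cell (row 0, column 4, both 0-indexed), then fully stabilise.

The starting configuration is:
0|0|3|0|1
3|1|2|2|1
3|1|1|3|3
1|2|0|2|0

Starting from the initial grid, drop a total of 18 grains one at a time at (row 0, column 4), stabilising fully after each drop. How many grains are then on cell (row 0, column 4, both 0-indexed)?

2

t=0: 0|0|3|0|1
3|1|2|2|1
3|1|1|3|3
1|2|0|2|0
t=1: 0|0|3|0|2
3|1|2|2|1
3|1|1|3|3
1|2|0|2|0
t=2: 0|0|3|0|3
3|1|2|2|1
3|1|1|3|3
1|2|0|2|0
t=3: 0|0|3|1|0
3|1|2|2|2
3|1|1|3|3
1|2|0|2|0
t=4: 0|0|3|1|1
3|1|2|2|2
3|1|1|3|3
1|2|0|2|0
t=5: 0|0|3|1|2
3|1|2|2|2
3|1|1|3|3
1|2|0|2|0
t=6: 0|0|3|1|3
3|1|2|2|2
3|1|1|3|3
1|2|0|2|0
t=7: 0|0|3|2|0
3|1|2|2|3
3|1|1|3|3
1|2|0|2|0
t=8: 0|0|3|2|1
3|1|2|2|3
3|1|1|3|3
1|2|0|2|0
t=9: 0|0|3|2|2
3|1|2|2|3
3|1|1|3|3
1|2|0|2|0
t=10: 0|0|3|2|3
3|1|2|2|3
3|1|1|3|3
1|2|0|2|0
t=11: 0|1|1|1|2
3|2|0|2|2
3|1|3|1|1
1|2|0|3|1
t=12: 0|1|1|1|3
3|2|0|2|2
3|1|3|1|1
1|2|0|3|1
t=13: 0|1|1|2|0
3|2|0|2|3
3|1|3|1|1
1|2|0|3|1
t=14: 0|1|1|2|1
3|2|0|2|3
3|1|3|1|1
1|2|0|3|1
t=15: 0|1|1|2|2
3|2|0|2|3
3|1|3|1|1
1|2|0|3|1
t=16: 0|1|1|2|3
3|2|0|2|3
3|1|3|1|1
1|2|0|3|1
t=17: 0|1|1|3|1
3|2|0|3|0
3|1|3|1|2
1|2|0|3|1
t=18: 0|1|1|3|2
3|2|0|3|0
3|1|3|1|2
1|2|0|3|1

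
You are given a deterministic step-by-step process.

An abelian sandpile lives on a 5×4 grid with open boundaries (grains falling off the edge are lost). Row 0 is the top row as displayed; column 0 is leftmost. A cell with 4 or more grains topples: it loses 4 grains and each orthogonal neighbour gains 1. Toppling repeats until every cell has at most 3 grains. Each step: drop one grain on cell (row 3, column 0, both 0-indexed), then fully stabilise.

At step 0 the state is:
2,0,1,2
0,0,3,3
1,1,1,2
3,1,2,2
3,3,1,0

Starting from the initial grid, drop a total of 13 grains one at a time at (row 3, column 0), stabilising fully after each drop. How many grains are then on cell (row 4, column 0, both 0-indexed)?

1

gen 0: 2,0,1,2
0,0,3,3
1,1,1,2
3,1,2,2
3,3,1,0
gen 1: 2,0,1,2
0,0,3,3
2,1,1,2
1,3,2,2
1,0,2,0
gen 2: 2,0,1,2
0,0,3,3
2,1,1,2
2,3,2,2
1,0,2,0
gen 3: 2,0,1,2
0,0,3,3
2,1,1,2
3,3,2,2
1,0,2,0
gen 4: 2,0,1,2
0,0,3,3
3,2,1,2
1,0,3,2
2,1,2,0
gen 5: 2,0,1,2
0,0,3,3
3,2,1,2
2,0,3,2
2,1,2,0
gen 6: 2,0,1,2
0,0,3,3
3,2,1,2
3,0,3,2
2,1,2,0
gen 7: 2,0,1,2
1,0,3,3
0,3,1,2
1,1,3,2
3,1,2,0
gen 8: 2,0,1,2
1,0,3,3
0,3,1,2
2,1,3,2
3,1,2,0
gen 9: 2,0,1,2
1,0,3,3
0,3,1,2
3,1,3,2
3,1,2,0
gen 10: 2,0,1,2
1,0,3,3
1,3,1,2
1,2,3,2
0,2,2,0
gen 11: 2,0,1,2
1,0,3,3
1,3,1,2
2,2,3,2
0,2,2,0
gen 12: 2,0,1,2
1,0,3,3
1,3,1,2
3,2,3,2
0,2,2,0
gen 13: 2,0,1,2
1,0,3,3
2,3,1,2
0,3,3,2
1,2,2,0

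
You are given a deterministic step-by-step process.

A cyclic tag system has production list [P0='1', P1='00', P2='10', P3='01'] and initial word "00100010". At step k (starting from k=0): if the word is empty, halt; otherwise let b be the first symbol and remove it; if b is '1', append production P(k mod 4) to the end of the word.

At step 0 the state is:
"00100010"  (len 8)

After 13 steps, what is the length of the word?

3

gen 0: "00100010"  (len 8)
gen 1: "0100010"  (len 7)
gen 2: "100010"  (len 6)
gen 3: "0001010"  (len 7)
gen 4: "001010"  (len 6)
gen 5: "01010"  (len 5)
gen 6: "1010"  (len 4)
gen 7: "01010"  (len 5)
gen 8: "1010"  (len 4)
gen 9: "0101"  (len 4)
gen 10: "101"  (len 3)
gen 11: "0110"  (len 4)
gen 12: "110"  (len 3)
gen 13: "101"  (len 3)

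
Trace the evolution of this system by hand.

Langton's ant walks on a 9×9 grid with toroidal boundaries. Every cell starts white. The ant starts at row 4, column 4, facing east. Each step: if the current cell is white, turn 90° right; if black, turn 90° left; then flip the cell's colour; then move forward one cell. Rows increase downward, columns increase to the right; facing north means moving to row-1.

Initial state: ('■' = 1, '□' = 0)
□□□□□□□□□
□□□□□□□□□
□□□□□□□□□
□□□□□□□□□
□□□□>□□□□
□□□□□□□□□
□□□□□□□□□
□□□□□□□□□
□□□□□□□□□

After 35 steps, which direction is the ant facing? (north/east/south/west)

south

0) □□□□□□□□□
□□□□□□□□□
□□□□□□□□□
□□□□□□□□□
□□□□>□□□□
□□□□□□□□□
□□□□□□□□□
□□□□□□□□□
□□□□□□□□□
1) □□□□□□□□□
□□□□□□□□□
□□□□□□□□□
□□□□□□□□□
□□□□■□□□□
□□□□v□□□□
□□□□□□□□□
□□□□□□□□□
□□□□□□□□□
2) □□□□□□□□□
□□□□□□□□□
□□□□□□□□□
□□□□□□□□□
□□□□■□□□□
□□□<■□□□□
□□□□□□□□□
□□□□□□□□□
□□□□□□□□□
3) □□□□□□□□□
□□□□□□□□□
□□□□□□□□□
□□□□□□□□□
□□□^■□□□□
□□□■■□□□□
□□□□□□□□□
□□□□□□□□□
□□□□□□□□□
4) □□□□□□□□□
□□□□□□□□□
□□□□□□□□□
□□□□□□□□□
□□□■>□□□□
□□□■■□□□□
□□□□□□□□□
□□□□□□□□□
□□□□□□□□□
5) □□□□□□□□□
□□□□□□□□□
□□□□□□□□□
□□□□^□□□□
□□□■□□□□□
□□□■■□□□□
□□□□□□□□□
□□□□□□□□□
□□□□□□□□□
6) □□□□□□□□□
□□□□□□□□□
□□□□□□□□□
□□□□■>□□□
□□□■□□□□□
□□□■■□□□□
□□□□□□□□□
□□□□□□□□□
□□□□□□□□□
7) □□□□□□□□□
□□□□□□□□□
□□□□□□□□□
□□□□■■□□□
□□□■□v□□□
□□□■■□□□□
□□□□□□□□□
□□□□□□□□□
□□□□□□□□□
8) □□□□□□□□□
□□□□□□□□□
□□□□□□□□□
□□□□■■□□□
□□□■<■□□□
□□□■■□□□□
□□□□□□□□□
□□□□□□□□□
□□□□□□□□□
9) □□□□□□□□□
□□□□□□□□□
□□□□□□□□□
□□□□^■□□□
□□□■■■□□□
□□□■■□□□□
□□□□□□□□□
□□□□□□□□□
□□□□□□□□□
10) □□□□□□□□□
□□□□□□□□□
□□□□□□□□□
□□□<□■□□□
□□□■■■□□□
□□□■■□□□□
□□□□□□□□□
□□□□□□□□□
□□□□□□□□□
11) □□□□□□□□□
□□□□□□□□□
□□□^□□□□□
□□□■□■□□□
□□□■■■□□□
□□□■■□□□□
□□□□□□□□□
□□□□□□□□□
□□□□□□□□□
12) □□□□□□□□□
□□□□□□□□□
□□□■>□□□□
□□□■□■□□□
□□□■■■□□□
□□□■■□□□□
□□□□□□□□□
□□□□□□□□□
□□□□□□□□□
13) □□□□□□□□□
□□□□□□□□□
□□□■■□□□□
□□□■v■□□□
□□□■■■□□□
□□□■■□□□□
□□□□□□□□□
□□□□□□□□□
□□□□□□□□□
14) □□□□□□□□□
□□□□□□□□□
□□□■■□□□□
□□□<■■□□□
□□□■■■□□□
□□□■■□□□□
□□□□□□□□□
□□□□□□□□□
□□□□□□□□□
15) □□□□□□□□□
□□□□□□□□□
□□□■■□□□□
□□□□■■□□□
□□□v■■□□□
□□□■■□□□□
□□□□□□□□□
□□□□□□□□□
□□□□□□□□□
16) □□□□□□□□□
□□□□□□□□□
□□□■■□□□□
□□□□■■□□□
□□□□>■□□□
□□□■■□□□□
□□□□□□□□□
□□□□□□□□□
□□□□□□□□□
17) □□□□□□□□□
□□□□□□□□□
□□□■■□□□□
□□□□^■□□□
□□□□□■□□□
□□□■■□□□□
□□□□□□□□□
□□□□□□□□□
□□□□□□□□□
18) □□□□□□□□□
□□□□□□□□□
□□□■■□□□□
□□□<□■□□□
□□□□□■□□□
□□□■■□□□□
□□□□□□□□□
□□□□□□□□□
□□□□□□□□□
19) □□□□□□□□□
□□□□□□□□□
□□□^■□□□□
□□□■□■□□□
□□□□□■□□□
□□□■■□□□□
□□□□□□□□□
□□□□□□□□□
□□□□□□□□□
20) □□□□□□□□□
□□□□□□□□□
□□<□■□□□□
□□□■□■□□□
□□□□□■□□□
□□□■■□□□□
□□□□□□□□□
□□□□□□□□□
□□□□□□□□□
21) □□□□□□□□□
□□^□□□□□□
□□■□■□□□□
□□□■□■□□□
□□□□□■□□□
□□□■■□□□□
□□□□□□□□□
□□□□□□□□□
□□□□□□□□□
22) □□□□□□□□□
□□■>□□□□□
□□■□■□□□□
□□□■□■□□□
□□□□□■□□□
□□□■■□□□□
□□□□□□□□□
□□□□□□□□□
□□□□□□□□□
23) □□□□□□□□□
□□■■□□□□□
□□■v■□□□□
□□□■□■□□□
□□□□□■□□□
□□□■■□□□□
□□□□□□□□□
□□□□□□□□□
□□□□□□□□□
24) □□□□□□□□□
□□■■□□□□□
□□<■■□□□□
□□□■□■□□□
□□□□□■□□□
□□□■■□□□□
□□□□□□□□□
□□□□□□□□□
□□□□□□□□□
25) □□□□□□□□□
□□■■□□□□□
□□□■■□□□□
□□v■□■□□□
□□□□□■□□□
□□□■■□□□□
□□□□□□□□□
□□□□□□□□□
□□□□□□□□□
26) □□□□□□□□□
□□■■□□□□□
□□□■■□□□□
□<■■□■□□□
□□□□□■□□□
□□□■■□□□□
□□□□□□□□□
□□□□□□□□□
□□□□□□□□□
27) □□□□□□□□□
□□■■□□□□□
□^□■■□□□□
□■■■□■□□□
□□□□□■□□□
□□□■■□□□□
□□□□□□□□□
□□□□□□□□□
□□□□□□□□□
28) □□□□□□□□□
□□■■□□□□□
□■>■■□□□□
□■■■□■□□□
□□□□□■□□□
□□□■■□□□□
□□□□□□□□□
□□□□□□□□□
□□□□□□□□□
29) □□□□□□□□□
□□■■□□□□□
□■■■■□□□□
□■v■□■□□□
□□□□□■□□□
□□□■■□□□□
□□□□□□□□□
□□□□□□□□□
□□□□□□□□□
30) □□□□□□□□□
□□■■□□□□□
□■■■■□□□□
□■□>□■□□□
□□□□□■□□□
□□□■■□□□□
□□□□□□□□□
□□□□□□□□□
□□□□□□□□□
31) □□□□□□□□□
□□■■□□□□□
□■■^■□□□□
□■□□□■□□□
□□□□□■□□□
□□□■■□□□□
□□□□□□□□□
□□□□□□□□□
□□□□□□□□□
32) □□□□□□□□□
□□■■□□□□□
□■<□■□□□□
□■□□□■□□□
□□□□□■□□□
□□□■■□□□□
□□□□□□□□□
□□□□□□□□□
□□□□□□□□□
33) □□□□□□□□□
□□■■□□□□□
□■□□■□□□□
□■v□□■□□□
□□□□□■□□□
□□□■■□□□□
□□□□□□□□□
□□□□□□□□□
□□□□□□□□□
34) □□□□□□□□□
□□■■□□□□□
□■□□■□□□□
□<■□□■□□□
□□□□□■□□□
□□□■■□□□□
□□□□□□□□□
□□□□□□□□□
□□□□□□□□□
35) □□□□□□□□□
□□■■□□□□□
□■□□■□□□□
□□■□□■□□□
□v□□□■□□□
□□□■■□□□□
□□□□□□□□□
□□□□□□□□□
□□□□□□□□□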